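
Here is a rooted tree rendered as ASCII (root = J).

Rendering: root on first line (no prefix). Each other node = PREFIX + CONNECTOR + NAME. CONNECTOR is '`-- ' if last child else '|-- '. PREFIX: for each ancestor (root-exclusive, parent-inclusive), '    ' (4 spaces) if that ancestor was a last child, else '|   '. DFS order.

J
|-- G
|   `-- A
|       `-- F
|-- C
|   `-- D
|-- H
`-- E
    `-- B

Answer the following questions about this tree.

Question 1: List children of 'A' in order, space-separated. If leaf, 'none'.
Answer: F

Derivation:
Node A's children (from adjacency): F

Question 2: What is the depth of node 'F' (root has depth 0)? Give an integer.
Answer: 3

Derivation:
Path from root to F: J -> G -> A -> F
Depth = number of edges = 3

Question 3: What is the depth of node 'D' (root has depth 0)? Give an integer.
Answer: 2

Derivation:
Path from root to D: J -> C -> D
Depth = number of edges = 2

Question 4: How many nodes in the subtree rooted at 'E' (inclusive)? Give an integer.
Answer: 2

Derivation:
Subtree rooted at E contains: B, E
Count = 2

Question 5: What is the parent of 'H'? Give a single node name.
Answer: J

Derivation:
Scan adjacency: H appears as child of J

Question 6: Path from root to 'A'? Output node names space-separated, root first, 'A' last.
Answer: J G A

Derivation:
Walk down from root: J -> G -> A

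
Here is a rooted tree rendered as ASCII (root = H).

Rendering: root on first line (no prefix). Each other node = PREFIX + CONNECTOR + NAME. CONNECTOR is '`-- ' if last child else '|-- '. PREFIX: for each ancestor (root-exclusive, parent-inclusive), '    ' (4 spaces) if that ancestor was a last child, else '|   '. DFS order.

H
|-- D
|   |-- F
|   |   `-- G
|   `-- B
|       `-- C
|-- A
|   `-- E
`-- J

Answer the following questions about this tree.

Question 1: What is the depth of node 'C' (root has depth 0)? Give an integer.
Path from root to C: H -> D -> B -> C
Depth = number of edges = 3

Answer: 3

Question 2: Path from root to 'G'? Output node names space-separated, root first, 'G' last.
Answer: H D F G

Derivation:
Walk down from root: H -> D -> F -> G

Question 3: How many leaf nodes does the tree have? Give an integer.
Leaves (nodes with no children): C, E, G, J

Answer: 4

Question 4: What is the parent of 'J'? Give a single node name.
Scan adjacency: J appears as child of H

Answer: H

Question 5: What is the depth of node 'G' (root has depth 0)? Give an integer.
Path from root to G: H -> D -> F -> G
Depth = number of edges = 3

Answer: 3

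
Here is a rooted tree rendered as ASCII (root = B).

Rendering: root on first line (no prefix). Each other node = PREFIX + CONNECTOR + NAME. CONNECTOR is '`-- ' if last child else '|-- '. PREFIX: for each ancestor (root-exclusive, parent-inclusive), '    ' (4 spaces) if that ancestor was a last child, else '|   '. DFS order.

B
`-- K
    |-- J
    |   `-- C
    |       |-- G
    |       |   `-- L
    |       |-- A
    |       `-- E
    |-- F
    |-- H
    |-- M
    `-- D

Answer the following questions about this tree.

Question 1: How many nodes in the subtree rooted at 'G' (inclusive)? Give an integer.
Subtree rooted at G contains: G, L
Count = 2

Answer: 2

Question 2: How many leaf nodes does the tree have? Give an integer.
Answer: 7

Derivation:
Leaves (nodes with no children): A, D, E, F, H, L, M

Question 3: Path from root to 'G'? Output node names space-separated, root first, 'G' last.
Answer: B K J C G

Derivation:
Walk down from root: B -> K -> J -> C -> G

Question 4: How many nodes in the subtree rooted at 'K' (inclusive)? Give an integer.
Answer: 11

Derivation:
Subtree rooted at K contains: A, C, D, E, F, G, H, J, K, L, M
Count = 11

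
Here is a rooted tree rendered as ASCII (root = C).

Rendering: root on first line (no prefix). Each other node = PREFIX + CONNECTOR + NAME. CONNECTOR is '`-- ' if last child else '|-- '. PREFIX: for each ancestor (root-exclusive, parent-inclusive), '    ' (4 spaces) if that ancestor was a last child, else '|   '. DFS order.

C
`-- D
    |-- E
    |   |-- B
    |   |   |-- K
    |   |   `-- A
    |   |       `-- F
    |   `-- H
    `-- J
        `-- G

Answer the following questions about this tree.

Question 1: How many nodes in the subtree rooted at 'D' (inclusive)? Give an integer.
Answer: 9

Derivation:
Subtree rooted at D contains: A, B, D, E, F, G, H, J, K
Count = 9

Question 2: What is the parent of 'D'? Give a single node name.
Answer: C

Derivation:
Scan adjacency: D appears as child of C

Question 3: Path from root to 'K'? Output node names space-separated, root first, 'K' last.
Answer: C D E B K

Derivation:
Walk down from root: C -> D -> E -> B -> K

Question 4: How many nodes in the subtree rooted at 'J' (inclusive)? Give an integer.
Answer: 2

Derivation:
Subtree rooted at J contains: G, J
Count = 2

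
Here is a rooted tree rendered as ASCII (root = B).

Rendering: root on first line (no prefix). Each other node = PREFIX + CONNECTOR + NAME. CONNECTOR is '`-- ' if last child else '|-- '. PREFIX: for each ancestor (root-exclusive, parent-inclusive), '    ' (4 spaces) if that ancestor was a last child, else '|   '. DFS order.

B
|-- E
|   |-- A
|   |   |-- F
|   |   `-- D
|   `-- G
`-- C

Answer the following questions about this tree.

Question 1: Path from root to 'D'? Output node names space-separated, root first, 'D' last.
Answer: B E A D

Derivation:
Walk down from root: B -> E -> A -> D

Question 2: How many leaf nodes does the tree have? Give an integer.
Answer: 4

Derivation:
Leaves (nodes with no children): C, D, F, G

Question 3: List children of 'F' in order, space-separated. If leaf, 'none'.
Node F's children (from adjacency): (leaf)

Answer: none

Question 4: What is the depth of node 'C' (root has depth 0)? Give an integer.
Answer: 1

Derivation:
Path from root to C: B -> C
Depth = number of edges = 1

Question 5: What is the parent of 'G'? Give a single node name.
Scan adjacency: G appears as child of E

Answer: E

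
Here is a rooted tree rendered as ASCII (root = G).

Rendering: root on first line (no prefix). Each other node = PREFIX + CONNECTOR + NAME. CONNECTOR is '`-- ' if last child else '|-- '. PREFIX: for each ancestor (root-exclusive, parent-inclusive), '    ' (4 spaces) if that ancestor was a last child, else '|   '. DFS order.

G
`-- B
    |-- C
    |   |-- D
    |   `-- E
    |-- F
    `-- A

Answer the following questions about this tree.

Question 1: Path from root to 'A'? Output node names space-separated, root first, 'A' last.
Answer: G B A

Derivation:
Walk down from root: G -> B -> A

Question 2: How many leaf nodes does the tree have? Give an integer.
Leaves (nodes with no children): A, D, E, F

Answer: 4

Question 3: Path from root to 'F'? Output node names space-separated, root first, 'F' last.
Walk down from root: G -> B -> F

Answer: G B F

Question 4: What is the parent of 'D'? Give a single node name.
Answer: C

Derivation:
Scan adjacency: D appears as child of C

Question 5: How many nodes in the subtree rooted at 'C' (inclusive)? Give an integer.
Answer: 3

Derivation:
Subtree rooted at C contains: C, D, E
Count = 3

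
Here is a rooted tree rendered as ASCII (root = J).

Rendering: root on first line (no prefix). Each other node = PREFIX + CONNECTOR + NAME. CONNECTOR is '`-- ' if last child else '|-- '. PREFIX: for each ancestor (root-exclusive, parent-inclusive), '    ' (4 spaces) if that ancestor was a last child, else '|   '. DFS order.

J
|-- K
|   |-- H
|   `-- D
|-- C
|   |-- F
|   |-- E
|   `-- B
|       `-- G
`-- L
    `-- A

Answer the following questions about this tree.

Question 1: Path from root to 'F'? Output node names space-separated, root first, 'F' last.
Answer: J C F

Derivation:
Walk down from root: J -> C -> F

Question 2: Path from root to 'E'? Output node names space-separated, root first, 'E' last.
Answer: J C E

Derivation:
Walk down from root: J -> C -> E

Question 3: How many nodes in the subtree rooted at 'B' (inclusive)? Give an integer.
Subtree rooted at B contains: B, G
Count = 2

Answer: 2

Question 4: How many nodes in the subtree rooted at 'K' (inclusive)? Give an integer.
Answer: 3

Derivation:
Subtree rooted at K contains: D, H, K
Count = 3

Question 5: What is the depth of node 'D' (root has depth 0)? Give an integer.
Path from root to D: J -> K -> D
Depth = number of edges = 2

Answer: 2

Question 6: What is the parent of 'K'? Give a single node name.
Answer: J

Derivation:
Scan adjacency: K appears as child of J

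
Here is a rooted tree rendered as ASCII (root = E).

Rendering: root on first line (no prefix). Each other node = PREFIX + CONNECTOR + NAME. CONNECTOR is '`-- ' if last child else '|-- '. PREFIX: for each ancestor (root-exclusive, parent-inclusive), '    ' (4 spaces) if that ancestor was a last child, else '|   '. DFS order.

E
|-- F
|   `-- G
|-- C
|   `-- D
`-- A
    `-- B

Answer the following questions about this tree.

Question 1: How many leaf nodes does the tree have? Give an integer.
Leaves (nodes with no children): B, D, G

Answer: 3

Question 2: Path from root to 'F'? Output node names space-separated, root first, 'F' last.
Answer: E F

Derivation:
Walk down from root: E -> F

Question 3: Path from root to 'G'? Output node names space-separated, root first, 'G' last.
Walk down from root: E -> F -> G

Answer: E F G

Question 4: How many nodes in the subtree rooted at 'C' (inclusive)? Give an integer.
Subtree rooted at C contains: C, D
Count = 2

Answer: 2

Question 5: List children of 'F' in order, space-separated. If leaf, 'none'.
Answer: G

Derivation:
Node F's children (from adjacency): G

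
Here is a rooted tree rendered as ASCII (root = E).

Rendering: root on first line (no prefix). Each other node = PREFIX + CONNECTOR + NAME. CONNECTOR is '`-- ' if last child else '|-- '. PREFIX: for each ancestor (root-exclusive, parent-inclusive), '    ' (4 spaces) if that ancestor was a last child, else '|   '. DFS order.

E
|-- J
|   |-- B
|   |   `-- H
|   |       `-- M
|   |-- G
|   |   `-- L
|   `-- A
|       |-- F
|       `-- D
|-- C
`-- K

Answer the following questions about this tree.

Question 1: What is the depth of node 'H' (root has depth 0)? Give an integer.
Answer: 3

Derivation:
Path from root to H: E -> J -> B -> H
Depth = number of edges = 3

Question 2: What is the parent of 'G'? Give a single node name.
Scan adjacency: G appears as child of J

Answer: J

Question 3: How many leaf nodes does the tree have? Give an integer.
Answer: 6

Derivation:
Leaves (nodes with no children): C, D, F, K, L, M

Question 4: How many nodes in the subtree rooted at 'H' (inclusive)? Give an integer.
Answer: 2

Derivation:
Subtree rooted at H contains: H, M
Count = 2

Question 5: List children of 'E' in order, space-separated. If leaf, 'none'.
Answer: J C K

Derivation:
Node E's children (from adjacency): J, C, K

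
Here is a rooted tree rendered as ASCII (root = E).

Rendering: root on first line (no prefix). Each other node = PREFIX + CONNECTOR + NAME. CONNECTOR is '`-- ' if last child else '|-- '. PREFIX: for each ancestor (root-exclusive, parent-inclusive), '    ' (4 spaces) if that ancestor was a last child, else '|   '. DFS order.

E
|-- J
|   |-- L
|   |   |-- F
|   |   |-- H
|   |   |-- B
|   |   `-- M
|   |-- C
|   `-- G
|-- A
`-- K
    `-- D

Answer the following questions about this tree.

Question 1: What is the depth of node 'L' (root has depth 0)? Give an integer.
Path from root to L: E -> J -> L
Depth = number of edges = 2

Answer: 2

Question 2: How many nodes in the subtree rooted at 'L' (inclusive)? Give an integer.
Subtree rooted at L contains: B, F, H, L, M
Count = 5

Answer: 5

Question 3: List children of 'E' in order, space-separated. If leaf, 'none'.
Node E's children (from adjacency): J, A, K

Answer: J A K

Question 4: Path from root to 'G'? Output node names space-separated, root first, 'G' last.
Answer: E J G

Derivation:
Walk down from root: E -> J -> G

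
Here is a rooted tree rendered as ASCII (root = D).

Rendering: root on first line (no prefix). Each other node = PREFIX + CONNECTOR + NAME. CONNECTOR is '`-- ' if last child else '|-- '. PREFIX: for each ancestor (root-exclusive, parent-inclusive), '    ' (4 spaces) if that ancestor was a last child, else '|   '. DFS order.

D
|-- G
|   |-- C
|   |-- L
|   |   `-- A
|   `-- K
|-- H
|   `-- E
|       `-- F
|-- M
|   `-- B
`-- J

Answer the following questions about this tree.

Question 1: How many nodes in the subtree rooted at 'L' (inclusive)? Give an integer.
Subtree rooted at L contains: A, L
Count = 2

Answer: 2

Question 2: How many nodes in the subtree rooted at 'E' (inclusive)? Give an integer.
Subtree rooted at E contains: E, F
Count = 2

Answer: 2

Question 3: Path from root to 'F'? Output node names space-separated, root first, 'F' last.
Walk down from root: D -> H -> E -> F

Answer: D H E F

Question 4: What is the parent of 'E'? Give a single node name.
Scan adjacency: E appears as child of H

Answer: H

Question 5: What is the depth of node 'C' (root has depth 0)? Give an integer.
Answer: 2

Derivation:
Path from root to C: D -> G -> C
Depth = number of edges = 2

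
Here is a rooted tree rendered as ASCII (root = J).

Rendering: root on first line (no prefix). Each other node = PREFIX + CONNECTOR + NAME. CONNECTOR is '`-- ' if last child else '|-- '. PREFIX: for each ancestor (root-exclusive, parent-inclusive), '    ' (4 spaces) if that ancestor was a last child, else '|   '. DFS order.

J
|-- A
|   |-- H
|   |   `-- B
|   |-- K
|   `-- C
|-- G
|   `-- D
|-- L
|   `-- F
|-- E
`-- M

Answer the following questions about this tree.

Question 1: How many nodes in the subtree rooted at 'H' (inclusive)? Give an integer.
Answer: 2

Derivation:
Subtree rooted at H contains: B, H
Count = 2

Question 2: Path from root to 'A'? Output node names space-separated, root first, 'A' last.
Answer: J A

Derivation:
Walk down from root: J -> A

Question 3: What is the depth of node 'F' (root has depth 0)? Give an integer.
Path from root to F: J -> L -> F
Depth = number of edges = 2

Answer: 2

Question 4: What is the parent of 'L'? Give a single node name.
Answer: J

Derivation:
Scan adjacency: L appears as child of J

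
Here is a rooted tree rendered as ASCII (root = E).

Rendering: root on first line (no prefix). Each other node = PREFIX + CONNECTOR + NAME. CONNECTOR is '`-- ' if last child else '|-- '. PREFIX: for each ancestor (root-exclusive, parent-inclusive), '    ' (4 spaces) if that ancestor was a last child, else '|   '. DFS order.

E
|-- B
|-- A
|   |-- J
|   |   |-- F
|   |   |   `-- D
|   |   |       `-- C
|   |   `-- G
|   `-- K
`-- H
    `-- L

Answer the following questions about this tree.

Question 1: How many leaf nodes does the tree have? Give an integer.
Answer: 5

Derivation:
Leaves (nodes with no children): B, C, G, K, L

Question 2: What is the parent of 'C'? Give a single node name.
Scan adjacency: C appears as child of D

Answer: D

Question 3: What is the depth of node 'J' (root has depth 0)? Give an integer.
Path from root to J: E -> A -> J
Depth = number of edges = 2

Answer: 2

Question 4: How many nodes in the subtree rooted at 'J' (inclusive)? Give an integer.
Subtree rooted at J contains: C, D, F, G, J
Count = 5

Answer: 5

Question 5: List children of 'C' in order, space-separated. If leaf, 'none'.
Answer: none

Derivation:
Node C's children (from adjacency): (leaf)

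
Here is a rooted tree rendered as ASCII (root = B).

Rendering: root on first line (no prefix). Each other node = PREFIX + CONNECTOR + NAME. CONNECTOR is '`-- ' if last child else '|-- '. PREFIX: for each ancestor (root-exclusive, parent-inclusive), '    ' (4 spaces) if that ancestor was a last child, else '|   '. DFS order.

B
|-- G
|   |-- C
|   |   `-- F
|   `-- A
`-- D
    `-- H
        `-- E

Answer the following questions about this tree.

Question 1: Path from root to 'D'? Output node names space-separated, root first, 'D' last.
Walk down from root: B -> D

Answer: B D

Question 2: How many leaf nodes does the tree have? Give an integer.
Leaves (nodes with no children): A, E, F

Answer: 3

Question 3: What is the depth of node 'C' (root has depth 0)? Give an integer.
Path from root to C: B -> G -> C
Depth = number of edges = 2

Answer: 2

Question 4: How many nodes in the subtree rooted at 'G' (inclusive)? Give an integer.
Answer: 4

Derivation:
Subtree rooted at G contains: A, C, F, G
Count = 4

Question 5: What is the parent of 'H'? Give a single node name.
Answer: D

Derivation:
Scan adjacency: H appears as child of D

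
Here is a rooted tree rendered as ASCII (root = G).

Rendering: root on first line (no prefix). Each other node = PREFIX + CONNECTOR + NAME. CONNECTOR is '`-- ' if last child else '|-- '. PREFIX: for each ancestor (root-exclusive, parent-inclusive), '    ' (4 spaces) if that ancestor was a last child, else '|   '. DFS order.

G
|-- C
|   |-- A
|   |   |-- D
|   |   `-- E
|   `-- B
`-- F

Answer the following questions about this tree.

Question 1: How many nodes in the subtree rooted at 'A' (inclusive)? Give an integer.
Subtree rooted at A contains: A, D, E
Count = 3

Answer: 3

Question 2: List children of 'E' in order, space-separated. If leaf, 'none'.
Answer: none

Derivation:
Node E's children (from adjacency): (leaf)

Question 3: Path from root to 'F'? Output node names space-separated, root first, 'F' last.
Answer: G F

Derivation:
Walk down from root: G -> F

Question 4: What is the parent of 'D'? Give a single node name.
Scan adjacency: D appears as child of A

Answer: A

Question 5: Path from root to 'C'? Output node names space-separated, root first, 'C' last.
Answer: G C

Derivation:
Walk down from root: G -> C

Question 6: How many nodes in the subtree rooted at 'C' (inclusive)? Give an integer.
Answer: 5

Derivation:
Subtree rooted at C contains: A, B, C, D, E
Count = 5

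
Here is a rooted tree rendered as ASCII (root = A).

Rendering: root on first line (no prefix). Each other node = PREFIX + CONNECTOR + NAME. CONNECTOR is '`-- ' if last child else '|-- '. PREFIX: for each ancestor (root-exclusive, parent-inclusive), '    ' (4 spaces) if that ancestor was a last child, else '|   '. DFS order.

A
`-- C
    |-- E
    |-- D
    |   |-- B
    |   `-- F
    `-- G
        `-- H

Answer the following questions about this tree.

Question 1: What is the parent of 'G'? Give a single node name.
Scan adjacency: G appears as child of C

Answer: C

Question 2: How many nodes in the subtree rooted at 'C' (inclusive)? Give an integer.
Answer: 7

Derivation:
Subtree rooted at C contains: B, C, D, E, F, G, H
Count = 7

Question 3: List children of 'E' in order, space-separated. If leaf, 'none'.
Answer: none

Derivation:
Node E's children (from adjacency): (leaf)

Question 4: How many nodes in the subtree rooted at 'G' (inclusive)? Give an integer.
Answer: 2

Derivation:
Subtree rooted at G contains: G, H
Count = 2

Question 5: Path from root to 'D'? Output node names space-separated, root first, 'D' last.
Walk down from root: A -> C -> D

Answer: A C D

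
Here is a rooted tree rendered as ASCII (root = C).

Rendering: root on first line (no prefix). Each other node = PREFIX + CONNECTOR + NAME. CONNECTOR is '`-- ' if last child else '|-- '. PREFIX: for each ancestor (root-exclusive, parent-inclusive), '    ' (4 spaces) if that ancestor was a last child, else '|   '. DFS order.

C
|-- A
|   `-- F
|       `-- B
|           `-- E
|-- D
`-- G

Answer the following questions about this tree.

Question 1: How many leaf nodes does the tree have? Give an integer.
Leaves (nodes with no children): D, E, G

Answer: 3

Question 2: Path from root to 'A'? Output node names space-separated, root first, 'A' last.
Walk down from root: C -> A

Answer: C A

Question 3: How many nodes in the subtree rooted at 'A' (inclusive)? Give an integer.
Subtree rooted at A contains: A, B, E, F
Count = 4

Answer: 4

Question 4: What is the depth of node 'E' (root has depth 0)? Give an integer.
Answer: 4

Derivation:
Path from root to E: C -> A -> F -> B -> E
Depth = number of edges = 4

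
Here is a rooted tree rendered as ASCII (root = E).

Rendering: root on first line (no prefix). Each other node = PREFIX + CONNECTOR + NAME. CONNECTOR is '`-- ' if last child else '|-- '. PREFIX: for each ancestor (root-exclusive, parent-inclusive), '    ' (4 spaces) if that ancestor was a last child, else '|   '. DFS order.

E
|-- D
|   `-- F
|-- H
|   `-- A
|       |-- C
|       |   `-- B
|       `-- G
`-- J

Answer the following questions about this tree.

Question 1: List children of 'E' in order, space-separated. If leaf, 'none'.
Answer: D H J

Derivation:
Node E's children (from adjacency): D, H, J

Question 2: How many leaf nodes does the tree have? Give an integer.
Answer: 4

Derivation:
Leaves (nodes with no children): B, F, G, J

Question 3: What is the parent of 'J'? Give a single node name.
Scan adjacency: J appears as child of E

Answer: E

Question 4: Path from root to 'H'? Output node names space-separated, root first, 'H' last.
Walk down from root: E -> H

Answer: E H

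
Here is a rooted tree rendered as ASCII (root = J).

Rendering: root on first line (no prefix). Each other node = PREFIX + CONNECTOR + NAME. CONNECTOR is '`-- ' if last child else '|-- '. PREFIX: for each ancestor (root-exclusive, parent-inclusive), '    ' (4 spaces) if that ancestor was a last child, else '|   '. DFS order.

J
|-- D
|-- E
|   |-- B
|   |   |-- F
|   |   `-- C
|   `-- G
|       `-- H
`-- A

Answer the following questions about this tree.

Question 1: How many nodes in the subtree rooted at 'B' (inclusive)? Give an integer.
Answer: 3

Derivation:
Subtree rooted at B contains: B, C, F
Count = 3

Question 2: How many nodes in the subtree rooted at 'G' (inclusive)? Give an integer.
Subtree rooted at G contains: G, H
Count = 2

Answer: 2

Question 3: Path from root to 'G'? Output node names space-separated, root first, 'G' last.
Answer: J E G

Derivation:
Walk down from root: J -> E -> G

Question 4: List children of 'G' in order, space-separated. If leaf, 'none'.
Node G's children (from adjacency): H

Answer: H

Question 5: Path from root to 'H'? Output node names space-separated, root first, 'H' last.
Answer: J E G H

Derivation:
Walk down from root: J -> E -> G -> H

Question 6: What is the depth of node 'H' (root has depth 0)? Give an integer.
Path from root to H: J -> E -> G -> H
Depth = number of edges = 3

Answer: 3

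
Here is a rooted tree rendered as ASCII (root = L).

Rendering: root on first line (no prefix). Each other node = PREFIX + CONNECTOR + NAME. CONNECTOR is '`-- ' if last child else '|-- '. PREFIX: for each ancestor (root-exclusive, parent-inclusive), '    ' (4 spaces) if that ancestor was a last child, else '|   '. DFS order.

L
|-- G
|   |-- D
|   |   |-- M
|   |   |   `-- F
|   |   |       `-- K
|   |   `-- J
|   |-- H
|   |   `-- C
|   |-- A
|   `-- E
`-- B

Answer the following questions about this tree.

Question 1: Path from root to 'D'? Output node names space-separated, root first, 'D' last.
Walk down from root: L -> G -> D

Answer: L G D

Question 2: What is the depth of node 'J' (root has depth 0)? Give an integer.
Path from root to J: L -> G -> D -> J
Depth = number of edges = 3

Answer: 3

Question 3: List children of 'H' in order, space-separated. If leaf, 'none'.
Node H's children (from adjacency): C

Answer: C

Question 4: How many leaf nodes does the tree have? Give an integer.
Answer: 6

Derivation:
Leaves (nodes with no children): A, B, C, E, J, K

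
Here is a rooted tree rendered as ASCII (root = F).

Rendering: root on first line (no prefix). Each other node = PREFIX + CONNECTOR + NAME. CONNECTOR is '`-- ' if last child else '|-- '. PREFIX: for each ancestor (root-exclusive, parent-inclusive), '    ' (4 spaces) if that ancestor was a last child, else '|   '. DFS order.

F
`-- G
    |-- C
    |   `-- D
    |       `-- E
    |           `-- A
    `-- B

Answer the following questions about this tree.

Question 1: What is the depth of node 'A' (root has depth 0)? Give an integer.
Answer: 5

Derivation:
Path from root to A: F -> G -> C -> D -> E -> A
Depth = number of edges = 5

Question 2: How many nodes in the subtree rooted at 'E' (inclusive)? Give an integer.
Subtree rooted at E contains: A, E
Count = 2

Answer: 2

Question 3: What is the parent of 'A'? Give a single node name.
Answer: E

Derivation:
Scan adjacency: A appears as child of E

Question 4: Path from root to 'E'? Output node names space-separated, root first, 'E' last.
Answer: F G C D E

Derivation:
Walk down from root: F -> G -> C -> D -> E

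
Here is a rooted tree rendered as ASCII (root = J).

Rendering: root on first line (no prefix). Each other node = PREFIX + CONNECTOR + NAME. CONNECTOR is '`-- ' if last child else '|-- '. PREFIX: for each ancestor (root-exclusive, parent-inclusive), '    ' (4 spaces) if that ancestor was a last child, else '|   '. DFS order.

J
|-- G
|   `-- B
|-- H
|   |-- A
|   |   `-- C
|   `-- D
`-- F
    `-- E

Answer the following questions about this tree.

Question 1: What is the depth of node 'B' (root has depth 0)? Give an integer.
Path from root to B: J -> G -> B
Depth = number of edges = 2

Answer: 2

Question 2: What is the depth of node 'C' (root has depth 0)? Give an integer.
Answer: 3

Derivation:
Path from root to C: J -> H -> A -> C
Depth = number of edges = 3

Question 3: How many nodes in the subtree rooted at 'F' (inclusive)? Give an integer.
Subtree rooted at F contains: E, F
Count = 2

Answer: 2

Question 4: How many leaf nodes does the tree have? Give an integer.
Leaves (nodes with no children): B, C, D, E

Answer: 4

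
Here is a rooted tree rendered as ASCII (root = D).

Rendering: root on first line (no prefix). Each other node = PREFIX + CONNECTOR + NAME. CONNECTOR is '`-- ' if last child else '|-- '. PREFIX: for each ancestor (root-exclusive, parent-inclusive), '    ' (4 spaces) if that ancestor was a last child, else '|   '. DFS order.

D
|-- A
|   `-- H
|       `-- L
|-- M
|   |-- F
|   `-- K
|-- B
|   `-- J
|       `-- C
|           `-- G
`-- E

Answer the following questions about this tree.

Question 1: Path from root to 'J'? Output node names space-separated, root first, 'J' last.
Answer: D B J

Derivation:
Walk down from root: D -> B -> J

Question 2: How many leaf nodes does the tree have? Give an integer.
Leaves (nodes with no children): E, F, G, K, L

Answer: 5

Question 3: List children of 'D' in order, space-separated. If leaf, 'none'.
Node D's children (from adjacency): A, M, B, E

Answer: A M B E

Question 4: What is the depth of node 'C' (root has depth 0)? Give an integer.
Answer: 3

Derivation:
Path from root to C: D -> B -> J -> C
Depth = number of edges = 3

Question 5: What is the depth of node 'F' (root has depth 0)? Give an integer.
Answer: 2

Derivation:
Path from root to F: D -> M -> F
Depth = number of edges = 2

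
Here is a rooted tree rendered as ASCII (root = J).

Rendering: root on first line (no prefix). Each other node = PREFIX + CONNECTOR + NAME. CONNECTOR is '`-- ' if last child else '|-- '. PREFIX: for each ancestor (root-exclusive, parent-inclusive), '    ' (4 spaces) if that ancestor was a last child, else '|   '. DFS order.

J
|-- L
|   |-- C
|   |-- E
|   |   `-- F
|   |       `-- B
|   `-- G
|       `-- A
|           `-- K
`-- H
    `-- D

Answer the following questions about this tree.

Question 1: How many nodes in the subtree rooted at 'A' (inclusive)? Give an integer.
Subtree rooted at A contains: A, K
Count = 2

Answer: 2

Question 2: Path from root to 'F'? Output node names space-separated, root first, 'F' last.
Walk down from root: J -> L -> E -> F

Answer: J L E F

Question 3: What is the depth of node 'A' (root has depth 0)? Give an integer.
Path from root to A: J -> L -> G -> A
Depth = number of edges = 3

Answer: 3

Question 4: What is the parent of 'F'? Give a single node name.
Answer: E

Derivation:
Scan adjacency: F appears as child of E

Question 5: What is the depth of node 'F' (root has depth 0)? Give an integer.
Answer: 3

Derivation:
Path from root to F: J -> L -> E -> F
Depth = number of edges = 3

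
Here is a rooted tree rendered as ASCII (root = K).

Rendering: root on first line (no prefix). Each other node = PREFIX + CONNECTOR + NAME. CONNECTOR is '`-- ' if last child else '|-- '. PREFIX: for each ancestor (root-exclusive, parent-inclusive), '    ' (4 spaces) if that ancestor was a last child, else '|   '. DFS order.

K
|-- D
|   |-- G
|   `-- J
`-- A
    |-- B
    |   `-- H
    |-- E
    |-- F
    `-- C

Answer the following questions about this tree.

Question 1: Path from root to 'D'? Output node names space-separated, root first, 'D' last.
Walk down from root: K -> D

Answer: K D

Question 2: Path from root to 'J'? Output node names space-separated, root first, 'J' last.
Answer: K D J

Derivation:
Walk down from root: K -> D -> J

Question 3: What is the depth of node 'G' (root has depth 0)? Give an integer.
Answer: 2

Derivation:
Path from root to G: K -> D -> G
Depth = number of edges = 2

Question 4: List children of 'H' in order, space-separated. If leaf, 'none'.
Node H's children (from adjacency): (leaf)

Answer: none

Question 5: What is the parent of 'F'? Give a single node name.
Answer: A

Derivation:
Scan adjacency: F appears as child of A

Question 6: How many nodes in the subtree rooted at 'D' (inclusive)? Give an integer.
Answer: 3

Derivation:
Subtree rooted at D contains: D, G, J
Count = 3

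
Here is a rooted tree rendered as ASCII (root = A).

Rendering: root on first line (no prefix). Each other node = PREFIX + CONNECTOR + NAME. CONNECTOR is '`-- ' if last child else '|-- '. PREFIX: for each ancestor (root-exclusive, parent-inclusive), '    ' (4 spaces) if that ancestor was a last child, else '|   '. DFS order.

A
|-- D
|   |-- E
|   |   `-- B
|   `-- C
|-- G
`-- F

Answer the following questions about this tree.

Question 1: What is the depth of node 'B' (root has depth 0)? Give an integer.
Answer: 3

Derivation:
Path from root to B: A -> D -> E -> B
Depth = number of edges = 3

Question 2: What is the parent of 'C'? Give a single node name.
Scan adjacency: C appears as child of D

Answer: D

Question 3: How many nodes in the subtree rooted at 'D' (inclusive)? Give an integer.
Answer: 4

Derivation:
Subtree rooted at D contains: B, C, D, E
Count = 4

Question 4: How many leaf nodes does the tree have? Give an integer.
Answer: 4

Derivation:
Leaves (nodes with no children): B, C, F, G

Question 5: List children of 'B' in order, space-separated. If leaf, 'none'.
Answer: none

Derivation:
Node B's children (from adjacency): (leaf)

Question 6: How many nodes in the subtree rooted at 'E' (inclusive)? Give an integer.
Subtree rooted at E contains: B, E
Count = 2

Answer: 2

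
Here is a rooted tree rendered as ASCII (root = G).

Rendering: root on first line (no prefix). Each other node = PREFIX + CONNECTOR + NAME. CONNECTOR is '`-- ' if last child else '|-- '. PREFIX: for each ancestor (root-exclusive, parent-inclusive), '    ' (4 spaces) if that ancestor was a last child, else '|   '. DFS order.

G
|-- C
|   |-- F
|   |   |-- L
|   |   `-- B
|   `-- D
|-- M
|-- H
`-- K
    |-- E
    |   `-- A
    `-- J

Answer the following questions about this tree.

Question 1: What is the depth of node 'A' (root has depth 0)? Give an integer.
Answer: 3

Derivation:
Path from root to A: G -> K -> E -> A
Depth = number of edges = 3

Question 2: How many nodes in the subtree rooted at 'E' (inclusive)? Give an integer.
Answer: 2

Derivation:
Subtree rooted at E contains: A, E
Count = 2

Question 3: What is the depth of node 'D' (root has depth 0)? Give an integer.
Answer: 2

Derivation:
Path from root to D: G -> C -> D
Depth = number of edges = 2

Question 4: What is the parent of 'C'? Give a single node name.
Answer: G

Derivation:
Scan adjacency: C appears as child of G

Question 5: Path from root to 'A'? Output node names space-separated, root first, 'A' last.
Answer: G K E A

Derivation:
Walk down from root: G -> K -> E -> A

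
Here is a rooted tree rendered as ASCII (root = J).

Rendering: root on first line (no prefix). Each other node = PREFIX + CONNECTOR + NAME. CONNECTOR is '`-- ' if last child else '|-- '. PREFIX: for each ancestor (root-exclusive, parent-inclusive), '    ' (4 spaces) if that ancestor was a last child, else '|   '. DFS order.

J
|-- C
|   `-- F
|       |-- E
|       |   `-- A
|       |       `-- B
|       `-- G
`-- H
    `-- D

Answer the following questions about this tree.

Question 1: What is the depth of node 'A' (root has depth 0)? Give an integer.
Path from root to A: J -> C -> F -> E -> A
Depth = number of edges = 4

Answer: 4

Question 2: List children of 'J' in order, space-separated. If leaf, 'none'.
Answer: C H

Derivation:
Node J's children (from adjacency): C, H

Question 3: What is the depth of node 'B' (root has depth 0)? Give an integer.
Path from root to B: J -> C -> F -> E -> A -> B
Depth = number of edges = 5

Answer: 5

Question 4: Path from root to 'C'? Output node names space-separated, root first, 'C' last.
Answer: J C

Derivation:
Walk down from root: J -> C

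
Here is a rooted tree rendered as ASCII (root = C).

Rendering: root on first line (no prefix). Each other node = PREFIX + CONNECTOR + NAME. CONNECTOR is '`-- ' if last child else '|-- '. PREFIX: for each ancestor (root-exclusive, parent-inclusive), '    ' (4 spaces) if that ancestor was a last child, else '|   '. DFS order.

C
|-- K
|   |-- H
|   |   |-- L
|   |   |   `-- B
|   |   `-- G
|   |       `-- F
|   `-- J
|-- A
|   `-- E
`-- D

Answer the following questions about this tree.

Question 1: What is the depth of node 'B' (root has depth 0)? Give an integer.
Path from root to B: C -> K -> H -> L -> B
Depth = number of edges = 4

Answer: 4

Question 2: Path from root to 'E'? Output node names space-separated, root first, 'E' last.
Walk down from root: C -> A -> E

Answer: C A E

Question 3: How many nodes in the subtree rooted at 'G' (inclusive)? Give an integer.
Answer: 2

Derivation:
Subtree rooted at G contains: F, G
Count = 2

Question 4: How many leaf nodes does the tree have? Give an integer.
Leaves (nodes with no children): B, D, E, F, J

Answer: 5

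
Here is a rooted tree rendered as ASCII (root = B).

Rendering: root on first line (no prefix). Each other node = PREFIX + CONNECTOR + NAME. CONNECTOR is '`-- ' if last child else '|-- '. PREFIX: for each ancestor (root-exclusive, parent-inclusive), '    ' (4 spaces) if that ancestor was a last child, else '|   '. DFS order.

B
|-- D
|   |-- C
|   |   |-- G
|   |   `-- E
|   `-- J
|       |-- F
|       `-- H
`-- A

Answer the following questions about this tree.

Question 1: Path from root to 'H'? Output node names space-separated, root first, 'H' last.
Answer: B D J H

Derivation:
Walk down from root: B -> D -> J -> H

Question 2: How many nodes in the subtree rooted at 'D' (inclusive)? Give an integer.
Subtree rooted at D contains: C, D, E, F, G, H, J
Count = 7

Answer: 7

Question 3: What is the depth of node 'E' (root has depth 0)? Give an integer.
Answer: 3

Derivation:
Path from root to E: B -> D -> C -> E
Depth = number of edges = 3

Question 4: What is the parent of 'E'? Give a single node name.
Scan adjacency: E appears as child of C

Answer: C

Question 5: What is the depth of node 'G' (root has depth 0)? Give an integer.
Path from root to G: B -> D -> C -> G
Depth = number of edges = 3

Answer: 3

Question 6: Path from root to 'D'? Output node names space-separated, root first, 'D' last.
Walk down from root: B -> D

Answer: B D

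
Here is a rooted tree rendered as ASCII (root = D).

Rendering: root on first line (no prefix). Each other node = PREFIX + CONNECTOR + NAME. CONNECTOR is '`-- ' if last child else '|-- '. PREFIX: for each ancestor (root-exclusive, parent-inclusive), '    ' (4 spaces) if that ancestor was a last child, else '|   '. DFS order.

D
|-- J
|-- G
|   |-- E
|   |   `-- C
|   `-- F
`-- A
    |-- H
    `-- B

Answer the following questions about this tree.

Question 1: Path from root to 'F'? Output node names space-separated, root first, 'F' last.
Answer: D G F

Derivation:
Walk down from root: D -> G -> F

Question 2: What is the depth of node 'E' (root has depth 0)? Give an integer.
Answer: 2

Derivation:
Path from root to E: D -> G -> E
Depth = number of edges = 2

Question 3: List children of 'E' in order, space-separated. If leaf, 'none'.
Answer: C

Derivation:
Node E's children (from adjacency): C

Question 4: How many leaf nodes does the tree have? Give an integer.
Answer: 5

Derivation:
Leaves (nodes with no children): B, C, F, H, J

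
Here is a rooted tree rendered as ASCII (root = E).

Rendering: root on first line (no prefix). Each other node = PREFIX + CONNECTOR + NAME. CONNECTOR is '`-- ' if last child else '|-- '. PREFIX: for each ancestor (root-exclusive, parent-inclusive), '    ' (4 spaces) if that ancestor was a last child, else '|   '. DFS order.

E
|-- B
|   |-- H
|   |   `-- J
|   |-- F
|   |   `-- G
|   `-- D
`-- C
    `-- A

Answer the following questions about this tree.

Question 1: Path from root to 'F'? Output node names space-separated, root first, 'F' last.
Answer: E B F

Derivation:
Walk down from root: E -> B -> F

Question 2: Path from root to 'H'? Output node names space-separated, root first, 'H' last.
Walk down from root: E -> B -> H

Answer: E B H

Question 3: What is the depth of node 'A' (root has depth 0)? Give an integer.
Answer: 2

Derivation:
Path from root to A: E -> C -> A
Depth = number of edges = 2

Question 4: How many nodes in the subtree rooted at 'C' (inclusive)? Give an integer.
Answer: 2

Derivation:
Subtree rooted at C contains: A, C
Count = 2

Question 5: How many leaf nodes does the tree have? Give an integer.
Leaves (nodes with no children): A, D, G, J

Answer: 4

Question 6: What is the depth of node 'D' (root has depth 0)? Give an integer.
Answer: 2

Derivation:
Path from root to D: E -> B -> D
Depth = number of edges = 2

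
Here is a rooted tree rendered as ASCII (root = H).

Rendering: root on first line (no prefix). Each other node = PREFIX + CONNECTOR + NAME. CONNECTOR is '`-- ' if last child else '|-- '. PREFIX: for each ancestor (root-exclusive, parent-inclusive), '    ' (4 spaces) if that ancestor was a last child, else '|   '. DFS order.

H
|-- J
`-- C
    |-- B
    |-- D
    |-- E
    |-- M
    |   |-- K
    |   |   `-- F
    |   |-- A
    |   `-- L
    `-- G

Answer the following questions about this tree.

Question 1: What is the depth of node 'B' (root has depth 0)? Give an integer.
Path from root to B: H -> C -> B
Depth = number of edges = 2

Answer: 2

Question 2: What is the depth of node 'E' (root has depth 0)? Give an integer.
Answer: 2

Derivation:
Path from root to E: H -> C -> E
Depth = number of edges = 2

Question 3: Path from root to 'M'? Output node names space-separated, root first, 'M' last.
Walk down from root: H -> C -> M

Answer: H C M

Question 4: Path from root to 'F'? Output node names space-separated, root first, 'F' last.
Walk down from root: H -> C -> M -> K -> F

Answer: H C M K F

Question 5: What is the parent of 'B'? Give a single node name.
Scan adjacency: B appears as child of C

Answer: C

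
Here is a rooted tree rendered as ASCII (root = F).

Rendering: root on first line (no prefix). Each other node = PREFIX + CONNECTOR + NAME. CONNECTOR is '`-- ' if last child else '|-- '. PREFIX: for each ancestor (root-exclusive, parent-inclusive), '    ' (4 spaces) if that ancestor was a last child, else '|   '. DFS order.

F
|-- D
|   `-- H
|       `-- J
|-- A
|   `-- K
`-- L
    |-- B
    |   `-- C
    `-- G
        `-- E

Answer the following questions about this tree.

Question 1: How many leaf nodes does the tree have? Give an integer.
Leaves (nodes with no children): C, E, J, K

Answer: 4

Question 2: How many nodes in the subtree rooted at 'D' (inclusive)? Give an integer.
Answer: 3

Derivation:
Subtree rooted at D contains: D, H, J
Count = 3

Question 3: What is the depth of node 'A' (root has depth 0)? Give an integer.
Path from root to A: F -> A
Depth = number of edges = 1

Answer: 1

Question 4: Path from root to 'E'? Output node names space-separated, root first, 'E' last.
Answer: F L G E

Derivation:
Walk down from root: F -> L -> G -> E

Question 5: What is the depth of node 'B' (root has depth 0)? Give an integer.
Path from root to B: F -> L -> B
Depth = number of edges = 2

Answer: 2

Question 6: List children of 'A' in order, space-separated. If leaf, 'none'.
Answer: K

Derivation:
Node A's children (from adjacency): K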